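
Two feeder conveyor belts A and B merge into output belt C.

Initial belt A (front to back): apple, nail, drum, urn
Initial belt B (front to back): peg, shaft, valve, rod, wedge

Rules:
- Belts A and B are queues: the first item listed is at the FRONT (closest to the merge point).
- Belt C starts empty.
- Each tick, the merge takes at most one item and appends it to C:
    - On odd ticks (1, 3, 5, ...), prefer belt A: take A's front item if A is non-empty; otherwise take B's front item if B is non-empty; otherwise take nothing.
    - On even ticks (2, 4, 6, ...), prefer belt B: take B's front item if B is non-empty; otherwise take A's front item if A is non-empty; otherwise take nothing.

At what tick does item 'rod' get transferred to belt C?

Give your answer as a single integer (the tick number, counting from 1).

Answer: 8

Derivation:
Tick 1: prefer A, take apple from A; A=[nail,drum,urn] B=[peg,shaft,valve,rod,wedge] C=[apple]
Tick 2: prefer B, take peg from B; A=[nail,drum,urn] B=[shaft,valve,rod,wedge] C=[apple,peg]
Tick 3: prefer A, take nail from A; A=[drum,urn] B=[shaft,valve,rod,wedge] C=[apple,peg,nail]
Tick 4: prefer B, take shaft from B; A=[drum,urn] B=[valve,rod,wedge] C=[apple,peg,nail,shaft]
Tick 5: prefer A, take drum from A; A=[urn] B=[valve,rod,wedge] C=[apple,peg,nail,shaft,drum]
Tick 6: prefer B, take valve from B; A=[urn] B=[rod,wedge] C=[apple,peg,nail,shaft,drum,valve]
Tick 7: prefer A, take urn from A; A=[-] B=[rod,wedge] C=[apple,peg,nail,shaft,drum,valve,urn]
Tick 8: prefer B, take rod from B; A=[-] B=[wedge] C=[apple,peg,nail,shaft,drum,valve,urn,rod]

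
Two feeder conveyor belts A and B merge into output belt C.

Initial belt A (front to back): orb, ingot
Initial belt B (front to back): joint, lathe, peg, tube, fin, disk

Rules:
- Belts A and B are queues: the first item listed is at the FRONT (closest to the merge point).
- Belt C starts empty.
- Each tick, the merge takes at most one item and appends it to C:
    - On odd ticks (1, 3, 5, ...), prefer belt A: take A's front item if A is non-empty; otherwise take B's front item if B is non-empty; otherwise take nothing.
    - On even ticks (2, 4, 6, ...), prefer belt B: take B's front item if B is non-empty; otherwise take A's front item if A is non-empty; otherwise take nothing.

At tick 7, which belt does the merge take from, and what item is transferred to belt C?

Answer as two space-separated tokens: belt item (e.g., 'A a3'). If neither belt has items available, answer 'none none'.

Answer: B fin

Derivation:
Tick 1: prefer A, take orb from A; A=[ingot] B=[joint,lathe,peg,tube,fin,disk] C=[orb]
Tick 2: prefer B, take joint from B; A=[ingot] B=[lathe,peg,tube,fin,disk] C=[orb,joint]
Tick 3: prefer A, take ingot from A; A=[-] B=[lathe,peg,tube,fin,disk] C=[orb,joint,ingot]
Tick 4: prefer B, take lathe from B; A=[-] B=[peg,tube,fin,disk] C=[orb,joint,ingot,lathe]
Tick 5: prefer A, take peg from B; A=[-] B=[tube,fin,disk] C=[orb,joint,ingot,lathe,peg]
Tick 6: prefer B, take tube from B; A=[-] B=[fin,disk] C=[orb,joint,ingot,lathe,peg,tube]
Tick 7: prefer A, take fin from B; A=[-] B=[disk] C=[orb,joint,ingot,lathe,peg,tube,fin]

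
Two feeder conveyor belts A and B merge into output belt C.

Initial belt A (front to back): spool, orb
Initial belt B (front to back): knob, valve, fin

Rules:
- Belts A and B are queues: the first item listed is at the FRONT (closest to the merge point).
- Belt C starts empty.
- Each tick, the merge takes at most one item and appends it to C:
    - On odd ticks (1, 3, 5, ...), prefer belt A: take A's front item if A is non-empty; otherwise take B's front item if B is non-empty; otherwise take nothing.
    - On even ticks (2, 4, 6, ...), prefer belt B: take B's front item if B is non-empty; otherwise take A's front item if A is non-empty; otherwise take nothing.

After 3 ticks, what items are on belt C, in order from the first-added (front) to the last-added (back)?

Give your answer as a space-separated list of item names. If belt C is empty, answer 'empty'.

Answer: spool knob orb

Derivation:
Tick 1: prefer A, take spool from A; A=[orb] B=[knob,valve,fin] C=[spool]
Tick 2: prefer B, take knob from B; A=[orb] B=[valve,fin] C=[spool,knob]
Tick 3: prefer A, take orb from A; A=[-] B=[valve,fin] C=[spool,knob,orb]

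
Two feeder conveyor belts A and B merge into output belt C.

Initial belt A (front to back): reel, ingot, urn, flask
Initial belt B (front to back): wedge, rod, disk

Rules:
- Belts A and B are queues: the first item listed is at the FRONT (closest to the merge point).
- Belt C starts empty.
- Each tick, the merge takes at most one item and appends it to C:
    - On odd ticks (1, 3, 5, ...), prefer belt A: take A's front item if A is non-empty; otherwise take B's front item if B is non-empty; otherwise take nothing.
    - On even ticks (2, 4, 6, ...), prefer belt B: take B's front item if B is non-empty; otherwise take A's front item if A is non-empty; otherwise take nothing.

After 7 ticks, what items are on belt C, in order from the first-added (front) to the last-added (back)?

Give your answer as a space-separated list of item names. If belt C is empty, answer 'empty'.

Tick 1: prefer A, take reel from A; A=[ingot,urn,flask] B=[wedge,rod,disk] C=[reel]
Tick 2: prefer B, take wedge from B; A=[ingot,urn,flask] B=[rod,disk] C=[reel,wedge]
Tick 3: prefer A, take ingot from A; A=[urn,flask] B=[rod,disk] C=[reel,wedge,ingot]
Tick 4: prefer B, take rod from B; A=[urn,flask] B=[disk] C=[reel,wedge,ingot,rod]
Tick 5: prefer A, take urn from A; A=[flask] B=[disk] C=[reel,wedge,ingot,rod,urn]
Tick 6: prefer B, take disk from B; A=[flask] B=[-] C=[reel,wedge,ingot,rod,urn,disk]
Tick 7: prefer A, take flask from A; A=[-] B=[-] C=[reel,wedge,ingot,rod,urn,disk,flask]

Answer: reel wedge ingot rod urn disk flask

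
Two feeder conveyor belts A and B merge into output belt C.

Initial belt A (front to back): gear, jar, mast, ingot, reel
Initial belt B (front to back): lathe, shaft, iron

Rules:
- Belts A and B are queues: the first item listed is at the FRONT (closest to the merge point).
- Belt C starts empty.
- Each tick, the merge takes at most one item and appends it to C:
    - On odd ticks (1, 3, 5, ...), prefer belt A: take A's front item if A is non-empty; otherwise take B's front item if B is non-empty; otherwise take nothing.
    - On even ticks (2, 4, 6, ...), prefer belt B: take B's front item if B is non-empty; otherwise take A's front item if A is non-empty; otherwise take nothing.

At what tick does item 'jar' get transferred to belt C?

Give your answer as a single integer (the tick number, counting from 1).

Tick 1: prefer A, take gear from A; A=[jar,mast,ingot,reel] B=[lathe,shaft,iron] C=[gear]
Tick 2: prefer B, take lathe from B; A=[jar,mast,ingot,reel] B=[shaft,iron] C=[gear,lathe]
Tick 3: prefer A, take jar from A; A=[mast,ingot,reel] B=[shaft,iron] C=[gear,lathe,jar]

Answer: 3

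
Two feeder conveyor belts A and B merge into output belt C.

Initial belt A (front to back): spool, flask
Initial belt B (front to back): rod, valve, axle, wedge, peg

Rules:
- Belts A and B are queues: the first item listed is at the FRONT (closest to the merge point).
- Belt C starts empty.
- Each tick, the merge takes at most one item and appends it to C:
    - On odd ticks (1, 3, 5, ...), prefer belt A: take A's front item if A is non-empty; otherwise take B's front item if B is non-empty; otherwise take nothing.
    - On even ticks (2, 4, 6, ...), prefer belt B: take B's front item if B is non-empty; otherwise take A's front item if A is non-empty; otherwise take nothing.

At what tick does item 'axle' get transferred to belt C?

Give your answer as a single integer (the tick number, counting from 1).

Answer: 5

Derivation:
Tick 1: prefer A, take spool from A; A=[flask] B=[rod,valve,axle,wedge,peg] C=[spool]
Tick 2: prefer B, take rod from B; A=[flask] B=[valve,axle,wedge,peg] C=[spool,rod]
Tick 3: prefer A, take flask from A; A=[-] B=[valve,axle,wedge,peg] C=[spool,rod,flask]
Tick 4: prefer B, take valve from B; A=[-] B=[axle,wedge,peg] C=[spool,rod,flask,valve]
Tick 5: prefer A, take axle from B; A=[-] B=[wedge,peg] C=[spool,rod,flask,valve,axle]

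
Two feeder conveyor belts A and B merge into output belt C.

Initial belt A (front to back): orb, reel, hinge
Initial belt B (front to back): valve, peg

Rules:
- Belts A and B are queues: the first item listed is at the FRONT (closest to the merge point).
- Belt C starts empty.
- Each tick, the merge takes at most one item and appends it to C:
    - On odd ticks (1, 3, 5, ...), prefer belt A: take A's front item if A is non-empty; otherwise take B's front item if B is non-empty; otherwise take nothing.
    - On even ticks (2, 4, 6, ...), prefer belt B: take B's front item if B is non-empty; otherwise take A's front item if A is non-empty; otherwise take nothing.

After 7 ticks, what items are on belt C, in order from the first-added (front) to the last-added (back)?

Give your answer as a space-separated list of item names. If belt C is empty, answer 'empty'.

Answer: orb valve reel peg hinge

Derivation:
Tick 1: prefer A, take orb from A; A=[reel,hinge] B=[valve,peg] C=[orb]
Tick 2: prefer B, take valve from B; A=[reel,hinge] B=[peg] C=[orb,valve]
Tick 3: prefer A, take reel from A; A=[hinge] B=[peg] C=[orb,valve,reel]
Tick 4: prefer B, take peg from B; A=[hinge] B=[-] C=[orb,valve,reel,peg]
Tick 5: prefer A, take hinge from A; A=[-] B=[-] C=[orb,valve,reel,peg,hinge]
Tick 6: prefer B, both empty, nothing taken; A=[-] B=[-] C=[orb,valve,reel,peg,hinge]
Tick 7: prefer A, both empty, nothing taken; A=[-] B=[-] C=[orb,valve,reel,peg,hinge]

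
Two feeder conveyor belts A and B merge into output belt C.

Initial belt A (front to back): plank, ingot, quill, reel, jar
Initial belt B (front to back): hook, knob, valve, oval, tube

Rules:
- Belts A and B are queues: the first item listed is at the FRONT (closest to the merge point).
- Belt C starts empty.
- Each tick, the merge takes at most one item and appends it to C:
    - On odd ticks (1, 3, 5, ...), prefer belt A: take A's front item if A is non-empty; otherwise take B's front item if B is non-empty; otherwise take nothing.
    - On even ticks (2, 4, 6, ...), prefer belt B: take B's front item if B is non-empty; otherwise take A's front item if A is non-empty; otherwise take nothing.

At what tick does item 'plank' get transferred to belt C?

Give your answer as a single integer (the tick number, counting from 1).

Tick 1: prefer A, take plank from A; A=[ingot,quill,reel,jar] B=[hook,knob,valve,oval,tube] C=[plank]

Answer: 1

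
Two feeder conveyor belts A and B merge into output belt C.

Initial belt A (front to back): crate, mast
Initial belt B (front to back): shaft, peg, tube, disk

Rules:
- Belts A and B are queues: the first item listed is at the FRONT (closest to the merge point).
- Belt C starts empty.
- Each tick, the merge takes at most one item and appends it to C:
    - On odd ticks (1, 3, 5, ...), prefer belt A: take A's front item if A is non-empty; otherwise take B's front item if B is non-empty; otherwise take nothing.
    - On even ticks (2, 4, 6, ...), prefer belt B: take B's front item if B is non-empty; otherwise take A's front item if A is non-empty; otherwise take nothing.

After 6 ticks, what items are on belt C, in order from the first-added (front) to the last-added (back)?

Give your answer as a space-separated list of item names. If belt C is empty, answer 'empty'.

Answer: crate shaft mast peg tube disk

Derivation:
Tick 1: prefer A, take crate from A; A=[mast] B=[shaft,peg,tube,disk] C=[crate]
Tick 2: prefer B, take shaft from B; A=[mast] B=[peg,tube,disk] C=[crate,shaft]
Tick 3: prefer A, take mast from A; A=[-] B=[peg,tube,disk] C=[crate,shaft,mast]
Tick 4: prefer B, take peg from B; A=[-] B=[tube,disk] C=[crate,shaft,mast,peg]
Tick 5: prefer A, take tube from B; A=[-] B=[disk] C=[crate,shaft,mast,peg,tube]
Tick 6: prefer B, take disk from B; A=[-] B=[-] C=[crate,shaft,mast,peg,tube,disk]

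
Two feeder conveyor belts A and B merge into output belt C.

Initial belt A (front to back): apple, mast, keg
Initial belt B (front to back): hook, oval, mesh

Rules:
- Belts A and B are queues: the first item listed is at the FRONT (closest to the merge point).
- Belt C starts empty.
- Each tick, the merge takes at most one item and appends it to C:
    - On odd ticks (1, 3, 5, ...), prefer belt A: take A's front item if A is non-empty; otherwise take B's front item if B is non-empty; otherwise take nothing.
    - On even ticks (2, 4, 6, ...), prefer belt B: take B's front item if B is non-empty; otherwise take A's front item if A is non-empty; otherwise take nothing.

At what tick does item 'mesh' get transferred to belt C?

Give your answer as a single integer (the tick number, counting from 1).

Answer: 6

Derivation:
Tick 1: prefer A, take apple from A; A=[mast,keg] B=[hook,oval,mesh] C=[apple]
Tick 2: prefer B, take hook from B; A=[mast,keg] B=[oval,mesh] C=[apple,hook]
Tick 3: prefer A, take mast from A; A=[keg] B=[oval,mesh] C=[apple,hook,mast]
Tick 4: prefer B, take oval from B; A=[keg] B=[mesh] C=[apple,hook,mast,oval]
Tick 5: prefer A, take keg from A; A=[-] B=[mesh] C=[apple,hook,mast,oval,keg]
Tick 6: prefer B, take mesh from B; A=[-] B=[-] C=[apple,hook,mast,oval,keg,mesh]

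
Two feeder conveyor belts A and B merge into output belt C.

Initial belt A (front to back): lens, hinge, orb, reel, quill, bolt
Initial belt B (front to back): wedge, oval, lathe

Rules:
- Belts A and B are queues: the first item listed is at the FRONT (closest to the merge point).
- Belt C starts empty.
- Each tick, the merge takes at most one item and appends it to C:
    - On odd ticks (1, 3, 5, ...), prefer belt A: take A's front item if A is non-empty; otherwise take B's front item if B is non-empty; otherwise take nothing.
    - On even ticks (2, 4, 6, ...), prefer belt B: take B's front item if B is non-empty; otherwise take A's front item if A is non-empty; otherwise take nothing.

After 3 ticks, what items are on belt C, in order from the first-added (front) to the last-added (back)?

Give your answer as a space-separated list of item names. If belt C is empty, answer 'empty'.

Tick 1: prefer A, take lens from A; A=[hinge,orb,reel,quill,bolt] B=[wedge,oval,lathe] C=[lens]
Tick 2: prefer B, take wedge from B; A=[hinge,orb,reel,quill,bolt] B=[oval,lathe] C=[lens,wedge]
Tick 3: prefer A, take hinge from A; A=[orb,reel,quill,bolt] B=[oval,lathe] C=[lens,wedge,hinge]

Answer: lens wedge hinge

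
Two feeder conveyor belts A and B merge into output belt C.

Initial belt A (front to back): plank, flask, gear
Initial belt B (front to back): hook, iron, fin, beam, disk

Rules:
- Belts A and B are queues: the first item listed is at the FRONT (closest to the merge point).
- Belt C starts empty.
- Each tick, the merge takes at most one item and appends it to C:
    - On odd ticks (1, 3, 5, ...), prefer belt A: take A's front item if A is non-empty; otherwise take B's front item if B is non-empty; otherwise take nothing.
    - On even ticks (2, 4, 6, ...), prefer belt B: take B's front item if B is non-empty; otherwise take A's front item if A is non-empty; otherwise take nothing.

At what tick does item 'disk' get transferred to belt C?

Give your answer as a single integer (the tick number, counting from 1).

Tick 1: prefer A, take plank from A; A=[flask,gear] B=[hook,iron,fin,beam,disk] C=[plank]
Tick 2: prefer B, take hook from B; A=[flask,gear] B=[iron,fin,beam,disk] C=[plank,hook]
Tick 3: prefer A, take flask from A; A=[gear] B=[iron,fin,beam,disk] C=[plank,hook,flask]
Tick 4: prefer B, take iron from B; A=[gear] B=[fin,beam,disk] C=[plank,hook,flask,iron]
Tick 5: prefer A, take gear from A; A=[-] B=[fin,beam,disk] C=[plank,hook,flask,iron,gear]
Tick 6: prefer B, take fin from B; A=[-] B=[beam,disk] C=[plank,hook,flask,iron,gear,fin]
Tick 7: prefer A, take beam from B; A=[-] B=[disk] C=[plank,hook,flask,iron,gear,fin,beam]
Tick 8: prefer B, take disk from B; A=[-] B=[-] C=[plank,hook,flask,iron,gear,fin,beam,disk]

Answer: 8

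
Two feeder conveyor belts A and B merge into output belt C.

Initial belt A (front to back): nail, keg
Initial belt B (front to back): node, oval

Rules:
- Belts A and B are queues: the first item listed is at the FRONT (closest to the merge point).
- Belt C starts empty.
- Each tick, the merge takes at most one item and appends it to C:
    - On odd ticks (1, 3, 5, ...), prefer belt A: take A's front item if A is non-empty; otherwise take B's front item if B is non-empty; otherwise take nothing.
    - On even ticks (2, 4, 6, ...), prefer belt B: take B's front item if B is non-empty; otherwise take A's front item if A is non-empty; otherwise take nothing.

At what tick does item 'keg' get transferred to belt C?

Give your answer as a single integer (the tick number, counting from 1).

Tick 1: prefer A, take nail from A; A=[keg] B=[node,oval] C=[nail]
Tick 2: prefer B, take node from B; A=[keg] B=[oval] C=[nail,node]
Tick 3: prefer A, take keg from A; A=[-] B=[oval] C=[nail,node,keg]

Answer: 3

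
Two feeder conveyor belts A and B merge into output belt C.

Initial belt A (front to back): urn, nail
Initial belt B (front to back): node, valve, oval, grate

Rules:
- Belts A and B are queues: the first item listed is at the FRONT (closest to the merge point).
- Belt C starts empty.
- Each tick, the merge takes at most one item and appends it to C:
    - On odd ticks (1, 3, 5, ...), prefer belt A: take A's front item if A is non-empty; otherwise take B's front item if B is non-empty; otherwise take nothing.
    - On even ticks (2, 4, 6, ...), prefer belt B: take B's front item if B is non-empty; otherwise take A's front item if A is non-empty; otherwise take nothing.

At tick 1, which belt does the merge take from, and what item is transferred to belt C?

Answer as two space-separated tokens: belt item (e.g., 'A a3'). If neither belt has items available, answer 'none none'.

Answer: A urn

Derivation:
Tick 1: prefer A, take urn from A; A=[nail] B=[node,valve,oval,grate] C=[urn]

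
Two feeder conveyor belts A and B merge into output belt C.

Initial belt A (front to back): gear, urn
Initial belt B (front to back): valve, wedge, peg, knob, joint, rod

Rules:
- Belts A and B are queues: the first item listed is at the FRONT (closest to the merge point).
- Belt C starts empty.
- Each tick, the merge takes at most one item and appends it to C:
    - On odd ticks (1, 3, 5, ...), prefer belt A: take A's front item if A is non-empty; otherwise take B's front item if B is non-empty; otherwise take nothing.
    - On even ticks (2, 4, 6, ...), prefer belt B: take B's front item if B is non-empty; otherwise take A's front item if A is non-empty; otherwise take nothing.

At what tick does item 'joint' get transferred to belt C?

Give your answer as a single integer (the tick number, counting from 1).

Answer: 7

Derivation:
Tick 1: prefer A, take gear from A; A=[urn] B=[valve,wedge,peg,knob,joint,rod] C=[gear]
Tick 2: prefer B, take valve from B; A=[urn] B=[wedge,peg,knob,joint,rod] C=[gear,valve]
Tick 3: prefer A, take urn from A; A=[-] B=[wedge,peg,knob,joint,rod] C=[gear,valve,urn]
Tick 4: prefer B, take wedge from B; A=[-] B=[peg,knob,joint,rod] C=[gear,valve,urn,wedge]
Tick 5: prefer A, take peg from B; A=[-] B=[knob,joint,rod] C=[gear,valve,urn,wedge,peg]
Tick 6: prefer B, take knob from B; A=[-] B=[joint,rod] C=[gear,valve,urn,wedge,peg,knob]
Tick 7: prefer A, take joint from B; A=[-] B=[rod] C=[gear,valve,urn,wedge,peg,knob,joint]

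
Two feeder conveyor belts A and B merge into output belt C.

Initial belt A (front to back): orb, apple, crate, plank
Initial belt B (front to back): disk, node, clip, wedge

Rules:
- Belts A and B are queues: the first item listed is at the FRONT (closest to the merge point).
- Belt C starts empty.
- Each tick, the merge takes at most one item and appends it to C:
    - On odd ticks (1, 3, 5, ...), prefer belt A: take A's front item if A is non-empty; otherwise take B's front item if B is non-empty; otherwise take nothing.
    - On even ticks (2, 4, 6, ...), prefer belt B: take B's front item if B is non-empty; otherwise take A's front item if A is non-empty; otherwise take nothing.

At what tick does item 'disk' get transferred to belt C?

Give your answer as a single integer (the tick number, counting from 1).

Tick 1: prefer A, take orb from A; A=[apple,crate,plank] B=[disk,node,clip,wedge] C=[orb]
Tick 2: prefer B, take disk from B; A=[apple,crate,plank] B=[node,clip,wedge] C=[orb,disk]

Answer: 2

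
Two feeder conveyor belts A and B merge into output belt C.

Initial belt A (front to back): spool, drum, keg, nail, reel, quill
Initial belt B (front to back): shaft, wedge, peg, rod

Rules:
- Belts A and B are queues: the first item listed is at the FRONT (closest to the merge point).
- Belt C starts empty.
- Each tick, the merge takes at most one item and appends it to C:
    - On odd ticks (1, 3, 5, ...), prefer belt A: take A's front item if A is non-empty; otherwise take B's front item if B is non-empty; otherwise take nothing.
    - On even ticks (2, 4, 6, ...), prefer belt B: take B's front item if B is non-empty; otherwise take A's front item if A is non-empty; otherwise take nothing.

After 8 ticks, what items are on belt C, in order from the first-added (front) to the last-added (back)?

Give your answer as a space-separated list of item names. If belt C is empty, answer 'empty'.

Answer: spool shaft drum wedge keg peg nail rod

Derivation:
Tick 1: prefer A, take spool from A; A=[drum,keg,nail,reel,quill] B=[shaft,wedge,peg,rod] C=[spool]
Tick 2: prefer B, take shaft from B; A=[drum,keg,nail,reel,quill] B=[wedge,peg,rod] C=[spool,shaft]
Tick 3: prefer A, take drum from A; A=[keg,nail,reel,quill] B=[wedge,peg,rod] C=[spool,shaft,drum]
Tick 4: prefer B, take wedge from B; A=[keg,nail,reel,quill] B=[peg,rod] C=[spool,shaft,drum,wedge]
Tick 5: prefer A, take keg from A; A=[nail,reel,quill] B=[peg,rod] C=[spool,shaft,drum,wedge,keg]
Tick 6: prefer B, take peg from B; A=[nail,reel,quill] B=[rod] C=[spool,shaft,drum,wedge,keg,peg]
Tick 7: prefer A, take nail from A; A=[reel,quill] B=[rod] C=[spool,shaft,drum,wedge,keg,peg,nail]
Tick 8: prefer B, take rod from B; A=[reel,quill] B=[-] C=[spool,shaft,drum,wedge,keg,peg,nail,rod]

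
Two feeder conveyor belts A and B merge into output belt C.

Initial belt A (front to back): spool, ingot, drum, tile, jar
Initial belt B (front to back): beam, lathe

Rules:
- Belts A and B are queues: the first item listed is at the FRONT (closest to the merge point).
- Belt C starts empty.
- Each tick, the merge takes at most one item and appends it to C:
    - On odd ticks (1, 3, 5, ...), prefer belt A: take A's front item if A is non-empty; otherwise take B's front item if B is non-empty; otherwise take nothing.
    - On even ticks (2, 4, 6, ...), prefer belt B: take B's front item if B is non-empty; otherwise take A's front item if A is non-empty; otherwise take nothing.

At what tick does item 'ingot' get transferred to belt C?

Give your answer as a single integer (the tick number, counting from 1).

Answer: 3

Derivation:
Tick 1: prefer A, take spool from A; A=[ingot,drum,tile,jar] B=[beam,lathe] C=[spool]
Tick 2: prefer B, take beam from B; A=[ingot,drum,tile,jar] B=[lathe] C=[spool,beam]
Tick 3: prefer A, take ingot from A; A=[drum,tile,jar] B=[lathe] C=[spool,beam,ingot]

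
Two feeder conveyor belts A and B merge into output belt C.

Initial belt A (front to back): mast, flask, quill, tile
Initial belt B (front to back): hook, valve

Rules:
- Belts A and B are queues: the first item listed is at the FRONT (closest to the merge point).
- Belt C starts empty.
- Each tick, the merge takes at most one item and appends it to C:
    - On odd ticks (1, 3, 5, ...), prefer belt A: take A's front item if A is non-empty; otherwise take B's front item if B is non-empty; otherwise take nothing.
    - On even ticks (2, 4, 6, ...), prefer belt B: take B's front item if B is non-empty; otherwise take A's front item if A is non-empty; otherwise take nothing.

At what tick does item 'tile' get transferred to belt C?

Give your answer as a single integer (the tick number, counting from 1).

Tick 1: prefer A, take mast from A; A=[flask,quill,tile] B=[hook,valve] C=[mast]
Tick 2: prefer B, take hook from B; A=[flask,quill,tile] B=[valve] C=[mast,hook]
Tick 3: prefer A, take flask from A; A=[quill,tile] B=[valve] C=[mast,hook,flask]
Tick 4: prefer B, take valve from B; A=[quill,tile] B=[-] C=[mast,hook,flask,valve]
Tick 5: prefer A, take quill from A; A=[tile] B=[-] C=[mast,hook,flask,valve,quill]
Tick 6: prefer B, take tile from A; A=[-] B=[-] C=[mast,hook,flask,valve,quill,tile]

Answer: 6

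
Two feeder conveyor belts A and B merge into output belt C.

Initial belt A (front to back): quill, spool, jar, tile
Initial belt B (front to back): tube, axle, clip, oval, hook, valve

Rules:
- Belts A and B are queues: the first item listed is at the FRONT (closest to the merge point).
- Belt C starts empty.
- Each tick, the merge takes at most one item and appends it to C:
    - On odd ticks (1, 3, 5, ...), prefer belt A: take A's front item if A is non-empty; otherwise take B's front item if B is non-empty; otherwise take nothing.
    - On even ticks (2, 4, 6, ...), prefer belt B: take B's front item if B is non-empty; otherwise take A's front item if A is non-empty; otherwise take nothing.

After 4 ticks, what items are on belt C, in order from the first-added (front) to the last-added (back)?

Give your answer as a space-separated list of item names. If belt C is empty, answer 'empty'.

Tick 1: prefer A, take quill from A; A=[spool,jar,tile] B=[tube,axle,clip,oval,hook,valve] C=[quill]
Tick 2: prefer B, take tube from B; A=[spool,jar,tile] B=[axle,clip,oval,hook,valve] C=[quill,tube]
Tick 3: prefer A, take spool from A; A=[jar,tile] B=[axle,clip,oval,hook,valve] C=[quill,tube,spool]
Tick 4: prefer B, take axle from B; A=[jar,tile] B=[clip,oval,hook,valve] C=[quill,tube,spool,axle]

Answer: quill tube spool axle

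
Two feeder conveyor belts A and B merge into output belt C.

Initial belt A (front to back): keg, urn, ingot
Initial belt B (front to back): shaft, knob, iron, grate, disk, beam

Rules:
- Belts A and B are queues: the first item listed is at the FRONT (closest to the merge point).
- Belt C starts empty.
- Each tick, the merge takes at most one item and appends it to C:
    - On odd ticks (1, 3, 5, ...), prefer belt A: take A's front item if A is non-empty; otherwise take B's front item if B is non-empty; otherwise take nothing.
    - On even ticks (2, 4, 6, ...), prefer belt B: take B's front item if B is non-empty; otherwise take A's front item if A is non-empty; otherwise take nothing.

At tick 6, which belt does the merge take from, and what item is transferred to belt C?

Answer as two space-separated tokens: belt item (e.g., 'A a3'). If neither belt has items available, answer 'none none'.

Tick 1: prefer A, take keg from A; A=[urn,ingot] B=[shaft,knob,iron,grate,disk,beam] C=[keg]
Tick 2: prefer B, take shaft from B; A=[urn,ingot] B=[knob,iron,grate,disk,beam] C=[keg,shaft]
Tick 3: prefer A, take urn from A; A=[ingot] B=[knob,iron,grate,disk,beam] C=[keg,shaft,urn]
Tick 4: prefer B, take knob from B; A=[ingot] B=[iron,grate,disk,beam] C=[keg,shaft,urn,knob]
Tick 5: prefer A, take ingot from A; A=[-] B=[iron,grate,disk,beam] C=[keg,shaft,urn,knob,ingot]
Tick 6: prefer B, take iron from B; A=[-] B=[grate,disk,beam] C=[keg,shaft,urn,knob,ingot,iron]

Answer: B iron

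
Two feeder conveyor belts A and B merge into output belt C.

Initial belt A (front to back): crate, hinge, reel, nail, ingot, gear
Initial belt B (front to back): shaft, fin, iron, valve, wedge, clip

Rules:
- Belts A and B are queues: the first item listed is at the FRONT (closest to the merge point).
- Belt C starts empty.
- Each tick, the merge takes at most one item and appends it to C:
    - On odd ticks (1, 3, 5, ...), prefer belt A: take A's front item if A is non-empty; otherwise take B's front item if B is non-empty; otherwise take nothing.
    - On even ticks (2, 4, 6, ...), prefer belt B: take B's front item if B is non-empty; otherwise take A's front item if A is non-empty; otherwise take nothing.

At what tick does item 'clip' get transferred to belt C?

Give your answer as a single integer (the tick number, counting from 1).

Answer: 12

Derivation:
Tick 1: prefer A, take crate from A; A=[hinge,reel,nail,ingot,gear] B=[shaft,fin,iron,valve,wedge,clip] C=[crate]
Tick 2: prefer B, take shaft from B; A=[hinge,reel,nail,ingot,gear] B=[fin,iron,valve,wedge,clip] C=[crate,shaft]
Tick 3: prefer A, take hinge from A; A=[reel,nail,ingot,gear] B=[fin,iron,valve,wedge,clip] C=[crate,shaft,hinge]
Tick 4: prefer B, take fin from B; A=[reel,nail,ingot,gear] B=[iron,valve,wedge,clip] C=[crate,shaft,hinge,fin]
Tick 5: prefer A, take reel from A; A=[nail,ingot,gear] B=[iron,valve,wedge,clip] C=[crate,shaft,hinge,fin,reel]
Tick 6: prefer B, take iron from B; A=[nail,ingot,gear] B=[valve,wedge,clip] C=[crate,shaft,hinge,fin,reel,iron]
Tick 7: prefer A, take nail from A; A=[ingot,gear] B=[valve,wedge,clip] C=[crate,shaft,hinge,fin,reel,iron,nail]
Tick 8: prefer B, take valve from B; A=[ingot,gear] B=[wedge,clip] C=[crate,shaft,hinge,fin,reel,iron,nail,valve]
Tick 9: prefer A, take ingot from A; A=[gear] B=[wedge,clip] C=[crate,shaft,hinge,fin,reel,iron,nail,valve,ingot]
Tick 10: prefer B, take wedge from B; A=[gear] B=[clip] C=[crate,shaft,hinge,fin,reel,iron,nail,valve,ingot,wedge]
Tick 11: prefer A, take gear from A; A=[-] B=[clip] C=[crate,shaft,hinge,fin,reel,iron,nail,valve,ingot,wedge,gear]
Tick 12: prefer B, take clip from B; A=[-] B=[-] C=[crate,shaft,hinge,fin,reel,iron,nail,valve,ingot,wedge,gear,clip]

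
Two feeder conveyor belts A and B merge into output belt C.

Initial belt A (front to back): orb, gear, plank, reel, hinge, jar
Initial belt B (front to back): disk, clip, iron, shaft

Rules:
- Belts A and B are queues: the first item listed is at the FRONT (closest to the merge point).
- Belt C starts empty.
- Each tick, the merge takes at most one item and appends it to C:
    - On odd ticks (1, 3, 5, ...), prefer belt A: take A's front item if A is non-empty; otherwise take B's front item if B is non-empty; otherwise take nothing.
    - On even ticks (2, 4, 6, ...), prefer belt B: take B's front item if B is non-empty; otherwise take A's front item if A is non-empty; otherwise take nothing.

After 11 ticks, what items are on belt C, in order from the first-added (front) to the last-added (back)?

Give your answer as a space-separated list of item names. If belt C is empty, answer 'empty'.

Tick 1: prefer A, take orb from A; A=[gear,plank,reel,hinge,jar] B=[disk,clip,iron,shaft] C=[orb]
Tick 2: prefer B, take disk from B; A=[gear,plank,reel,hinge,jar] B=[clip,iron,shaft] C=[orb,disk]
Tick 3: prefer A, take gear from A; A=[plank,reel,hinge,jar] B=[clip,iron,shaft] C=[orb,disk,gear]
Tick 4: prefer B, take clip from B; A=[plank,reel,hinge,jar] B=[iron,shaft] C=[orb,disk,gear,clip]
Tick 5: prefer A, take plank from A; A=[reel,hinge,jar] B=[iron,shaft] C=[orb,disk,gear,clip,plank]
Tick 6: prefer B, take iron from B; A=[reel,hinge,jar] B=[shaft] C=[orb,disk,gear,clip,plank,iron]
Tick 7: prefer A, take reel from A; A=[hinge,jar] B=[shaft] C=[orb,disk,gear,clip,plank,iron,reel]
Tick 8: prefer B, take shaft from B; A=[hinge,jar] B=[-] C=[orb,disk,gear,clip,plank,iron,reel,shaft]
Tick 9: prefer A, take hinge from A; A=[jar] B=[-] C=[orb,disk,gear,clip,plank,iron,reel,shaft,hinge]
Tick 10: prefer B, take jar from A; A=[-] B=[-] C=[orb,disk,gear,clip,plank,iron,reel,shaft,hinge,jar]
Tick 11: prefer A, both empty, nothing taken; A=[-] B=[-] C=[orb,disk,gear,clip,plank,iron,reel,shaft,hinge,jar]

Answer: orb disk gear clip plank iron reel shaft hinge jar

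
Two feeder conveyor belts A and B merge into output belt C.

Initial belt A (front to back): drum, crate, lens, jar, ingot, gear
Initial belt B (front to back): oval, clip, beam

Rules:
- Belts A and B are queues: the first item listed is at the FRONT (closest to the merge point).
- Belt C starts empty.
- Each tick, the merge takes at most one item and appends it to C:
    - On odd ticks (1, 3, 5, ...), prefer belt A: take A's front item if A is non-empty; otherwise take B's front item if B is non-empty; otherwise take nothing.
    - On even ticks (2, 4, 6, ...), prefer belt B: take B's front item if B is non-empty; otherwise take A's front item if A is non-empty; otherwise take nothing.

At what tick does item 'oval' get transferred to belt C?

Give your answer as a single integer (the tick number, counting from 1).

Answer: 2

Derivation:
Tick 1: prefer A, take drum from A; A=[crate,lens,jar,ingot,gear] B=[oval,clip,beam] C=[drum]
Tick 2: prefer B, take oval from B; A=[crate,lens,jar,ingot,gear] B=[clip,beam] C=[drum,oval]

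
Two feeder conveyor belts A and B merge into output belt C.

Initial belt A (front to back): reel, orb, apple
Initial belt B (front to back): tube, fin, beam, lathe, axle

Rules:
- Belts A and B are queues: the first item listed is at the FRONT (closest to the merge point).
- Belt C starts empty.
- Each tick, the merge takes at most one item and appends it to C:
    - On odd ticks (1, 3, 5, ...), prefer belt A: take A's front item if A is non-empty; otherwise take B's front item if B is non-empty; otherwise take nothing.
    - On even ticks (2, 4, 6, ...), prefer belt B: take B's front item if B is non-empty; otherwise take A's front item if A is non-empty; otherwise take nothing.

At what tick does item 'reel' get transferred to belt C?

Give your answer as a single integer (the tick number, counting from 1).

Answer: 1

Derivation:
Tick 1: prefer A, take reel from A; A=[orb,apple] B=[tube,fin,beam,lathe,axle] C=[reel]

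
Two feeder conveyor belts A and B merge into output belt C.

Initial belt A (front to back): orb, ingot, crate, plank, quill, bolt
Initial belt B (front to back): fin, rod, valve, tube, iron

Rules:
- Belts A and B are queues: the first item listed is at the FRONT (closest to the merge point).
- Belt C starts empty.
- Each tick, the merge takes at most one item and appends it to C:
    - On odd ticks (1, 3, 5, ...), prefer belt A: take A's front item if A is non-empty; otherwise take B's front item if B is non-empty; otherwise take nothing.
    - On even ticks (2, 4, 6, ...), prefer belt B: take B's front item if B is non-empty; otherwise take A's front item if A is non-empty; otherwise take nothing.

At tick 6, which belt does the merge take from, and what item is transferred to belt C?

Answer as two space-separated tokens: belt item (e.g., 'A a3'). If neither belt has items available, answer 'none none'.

Answer: B valve

Derivation:
Tick 1: prefer A, take orb from A; A=[ingot,crate,plank,quill,bolt] B=[fin,rod,valve,tube,iron] C=[orb]
Tick 2: prefer B, take fin from B; A=[ingot,crate,plank,quill,bolt] B=[rod,valve,tube,iron] C=[orb,fin]
Tick 3: prefer A, take ingot from A; A=[crate,plank,quill,bolt] B=[rod,valve,tube,iron] C=[orb,fin,ingot]
Tick 4: prefer B, take rod from B; A=[crate,plank,quill,bolt] B=[valve,tube,iron] C=[orb,fin,ingot,rod]
Tick 5: prefer A, take crate from A; A=[plank,quill,bolt] B=[valve,tube,iron] C=[orb,fin,ingot,rod,crate]
Tick 6: prefer B, take valve from B; A=[plank,quill,bolt] B=[tube,iron] C=[orb,fin,ingot,rod,crate,valve]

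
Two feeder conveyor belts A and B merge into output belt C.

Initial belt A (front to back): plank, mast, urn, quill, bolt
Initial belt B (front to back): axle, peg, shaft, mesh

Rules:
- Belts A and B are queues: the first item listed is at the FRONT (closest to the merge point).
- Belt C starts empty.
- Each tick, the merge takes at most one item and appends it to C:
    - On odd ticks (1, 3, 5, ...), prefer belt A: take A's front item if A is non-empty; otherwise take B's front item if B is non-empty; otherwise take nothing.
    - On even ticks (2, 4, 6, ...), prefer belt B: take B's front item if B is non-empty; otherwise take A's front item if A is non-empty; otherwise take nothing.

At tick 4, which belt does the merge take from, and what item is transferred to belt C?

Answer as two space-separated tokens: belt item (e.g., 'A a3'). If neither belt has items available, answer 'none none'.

Answer: B peg

Derivation:
Tick 1: prefer A, take plank from A; A=[mast,urn,quill,bolt] B=[axle,peg,shaft,mesh] C=[plank]
Tick 2: prefer B, take axle from B; A=[mast,urn,quill,bolt] B=[peg,shaft,mesh] C=[plank,axle]
Tick 3: prefer A, take mast from A; A=[urn,quill,bolt] B=[peg,shaft,mesh] C=[plank,axle,mast]
Tick 4: prefer B, take peg from B; A=[urn,quill,bolt] B=[shaft,mesh] C=[plank,axle,mast,peg]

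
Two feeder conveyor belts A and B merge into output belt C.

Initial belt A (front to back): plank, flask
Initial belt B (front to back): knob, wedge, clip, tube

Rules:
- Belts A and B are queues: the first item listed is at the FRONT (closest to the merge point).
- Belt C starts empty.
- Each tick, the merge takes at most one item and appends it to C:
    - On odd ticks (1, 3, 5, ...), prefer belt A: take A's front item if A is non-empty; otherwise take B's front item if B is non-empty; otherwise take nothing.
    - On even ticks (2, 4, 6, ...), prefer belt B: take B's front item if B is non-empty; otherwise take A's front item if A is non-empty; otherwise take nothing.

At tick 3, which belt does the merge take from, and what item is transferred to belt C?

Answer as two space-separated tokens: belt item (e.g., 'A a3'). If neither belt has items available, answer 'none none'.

Tick 1: prefer A, take plank from A; A=[flask] B=[knob,wedge,clip,tube] C=[plank]
Tick 2: prefer B, take knob from B; A=[flask] B=[wedge,clip,tube] C=[plank,knob]
Tick 3: prefer A, take flask from A; A=[-] B=[wedge,clip,tube] C=[plank,knob,flask]

Answer: A flask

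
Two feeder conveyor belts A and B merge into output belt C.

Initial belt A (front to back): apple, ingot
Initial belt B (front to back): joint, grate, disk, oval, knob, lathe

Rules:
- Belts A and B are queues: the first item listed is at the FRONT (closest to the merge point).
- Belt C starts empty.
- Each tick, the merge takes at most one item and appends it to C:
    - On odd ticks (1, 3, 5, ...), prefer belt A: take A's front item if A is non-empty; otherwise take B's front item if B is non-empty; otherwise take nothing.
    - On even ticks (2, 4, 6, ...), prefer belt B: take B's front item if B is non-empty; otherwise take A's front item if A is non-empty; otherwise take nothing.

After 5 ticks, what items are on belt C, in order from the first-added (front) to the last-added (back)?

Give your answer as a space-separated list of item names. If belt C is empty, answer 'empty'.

Tick 1: prefer A, take apple from A; A=[ingot] B=[joint,grate,disk,oval,knob,lathe] C=[apple]
Tick 2: prefer B, take joint from B; A=[ingot] B=[grate,disk,oval,knob,lathe] C=[apple,joint]
Tick 3: prefer A, take ingot from A; A=[-] B=[grate,disk,oval,knob,lathe] C=[apple,joint,ingot]
Tick 4: prefer B, take grate from B; A=[-] B=[disk,oval,knob,lathe] C=[apple,joint,ingot,grate]
Tick 5: prefer A, take disk from B; A=[-] B=[oval,knob,lathe] C=[apple,joint,ingot,grate,disk]

Answer: apple joint ingot grate disk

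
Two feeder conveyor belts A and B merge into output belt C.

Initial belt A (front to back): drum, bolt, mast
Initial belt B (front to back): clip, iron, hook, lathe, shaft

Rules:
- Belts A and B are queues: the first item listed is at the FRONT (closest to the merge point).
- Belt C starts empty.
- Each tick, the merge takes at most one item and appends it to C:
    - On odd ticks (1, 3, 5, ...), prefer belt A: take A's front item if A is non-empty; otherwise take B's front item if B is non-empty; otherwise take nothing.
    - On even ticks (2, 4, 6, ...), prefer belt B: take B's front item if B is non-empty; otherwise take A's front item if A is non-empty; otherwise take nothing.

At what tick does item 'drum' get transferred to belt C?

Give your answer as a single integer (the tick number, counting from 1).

Tick 1: prefer A, take drum from A; A=[bolt,mast] B=[clip,iron,hook,lathe,shaft] C=[drum]

Answer: 1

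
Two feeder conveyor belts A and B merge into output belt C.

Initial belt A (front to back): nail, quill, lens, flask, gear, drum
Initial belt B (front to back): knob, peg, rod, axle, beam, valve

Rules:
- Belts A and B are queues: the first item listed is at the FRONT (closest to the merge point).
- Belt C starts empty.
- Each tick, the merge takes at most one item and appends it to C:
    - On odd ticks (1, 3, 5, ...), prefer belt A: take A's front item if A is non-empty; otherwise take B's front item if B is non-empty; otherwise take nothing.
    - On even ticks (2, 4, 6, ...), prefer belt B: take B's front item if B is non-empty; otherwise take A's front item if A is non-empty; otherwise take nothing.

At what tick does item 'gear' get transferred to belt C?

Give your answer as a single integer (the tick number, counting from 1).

Tick 1: prefer A, take nail from A; A=[quill,lens,flask,gear,drum] B=[knob,peg,rod,axle,beam,valve] C=[nail]
Tick 2: prefer B, take knob from B; A=[quill,lens,flask,gear,drum] B=[peg,rod,axle,beam,valve] C=[nail,knob]
Tick 3: prefer A, take quill from A; A=[lens,flask,gear,drum] B=[peg,rod,axle,beam,valve] C=[nail,knob,quill]
Tick 4: prefer B, take peg from B; A=[lens,flask,gear,drum] B=[rod,axle,beam,valve] C=[nail,knob,quill,peg]
Tick 5: prefer A, take lens from A; A=[flask,gear,drum] B=[rod,axle,beam,valve] C=[nail,knob,quill,peg,lens]
Tick 6: prefer B, take rod from B; A=[flask,gear,drum] B=[axle,beam,valve] C=[nail,knob,quill,peg,lens,rod]
Tick 7: prefer A, take flask from A; A=[gear,drum] B=[axle,beam,valve] C=[nail,knob,quill,peg,lens,rod,flask]
Tick 8: prefer B, take axle from B; A=[gear,drum] B=[beam,valve] C=[nail,knob,quill,peg,lens,rod,flask,axle]
Tick 9: prefer A, take gear from A; A=[drum] B=[beam,valve] C=[nail,knob,quill,peg,lens,rod,flask,axle,gear]

Answer: 9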